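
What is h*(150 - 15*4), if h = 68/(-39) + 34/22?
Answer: -2550/143 ≈ -17.832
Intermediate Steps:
h = -85/429 (h = 68*(-1/39) + 34*(1/22) = -68/39 + 17/11 = -85/429 ≈ -0.19814)
h*(150 - 15*4) = -85*(150 - 15*4)/429 = -85*(150 - 60)/429 = -85/429*90 = -2550/143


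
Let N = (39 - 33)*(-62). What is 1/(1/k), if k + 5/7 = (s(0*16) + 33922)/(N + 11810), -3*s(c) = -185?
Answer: 11063/4902 ≈ 2.2568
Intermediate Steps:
s(c) = 185/3 (s(c) = -1/3*(-185) = 185/3)
N = -372 (N = 6*(-62) = -372)
k = 11063/4902 (k = -5/7 + (185/3 + 33922)/(-372 + 11810) = -5/7 + (101951/3)/11438 = -5/7 + (101951/3)*(1/11438) = -5/7 + 101951/34314 = 11063/4902 ≈ 2.2568)
1/(1/k) = 1/(1/(11063/4902)) = 1/(4902/11063) = 11063/4902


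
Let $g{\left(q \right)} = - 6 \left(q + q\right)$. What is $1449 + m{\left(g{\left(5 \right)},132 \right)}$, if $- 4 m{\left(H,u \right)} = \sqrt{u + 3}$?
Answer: $1449 - \frac{3 \sqrt{15}}{4} \approx 1446.1$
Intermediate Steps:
$g{\left(q \right)} = - 12 q$ ($g{\left(q \right)} = - 6 \cdot 2 q = - 12 q$)
$m{\left(H,u \right)} = - \frac{\sqrt{3 + u}}{4}$ ($m{\left(H,u \right)} = - \frac{\sqrt{u + 3}}{4} = - \frac{\sqrt{3 + u}}{4}$)
$1449 + m{\left(g{\left(5 \right)},132 \right)} = 1449 - \frac{\sqrt{3 + 132}}{4} = 1449 - \frac{\sqrt{135}}{4} = 1449 - \frac{3 \sqrt{15}}{4}$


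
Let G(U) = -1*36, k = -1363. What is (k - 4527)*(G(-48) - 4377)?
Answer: 25992570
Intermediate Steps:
G(U) = -36
(k - 4527)*(G(-48) - 4377) = (-1363 - 4527)*(-36 - 4377) = -5890*(-4413) = 25992570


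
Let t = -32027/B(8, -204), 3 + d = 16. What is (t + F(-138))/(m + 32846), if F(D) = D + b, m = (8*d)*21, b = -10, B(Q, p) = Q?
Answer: -33211/280240 ≈ -0.11851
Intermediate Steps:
d = 13 (d = -3 + 16 = 13)
t = -32027/8 ≈ -4003.4
m = 2184 (m = (8*13)*21 = 104*21 = 2184)
F(D) = -10 + D (F(D) = D - 10 = -10 + D)
(t + F(-138))/(m + 32846) = (-32027/8 + (-10 - 138))/(2184 + 32846) = (-32027/8 - 148)/35030 = -33211/8*1/35030 = -33211/280240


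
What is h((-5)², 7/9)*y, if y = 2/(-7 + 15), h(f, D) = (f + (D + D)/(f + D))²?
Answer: 8450649/53824 ≈ 157.01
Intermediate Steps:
h(f, D) = (f + 2*D/(D + f))² (h(f, D) = (f + (2*D)/(D + f))² = (f + 2*D/(D + f))²)
y = ¼ (y = 2/8 = (⅛)*2 = ¼ ≈ 0.25000)
h((-5)², 7/9)*y = ((((-5)²)² + 2*(7/9) + (7/9)*(-5)²)²/(7/9 + (-5)²)²)*(¼) = ((25² + 2*(7*(⅑)) + (7*(⅑))*25)²/(7*(⅑) + 25)²)*(¼) = ((625 + 2*(7/9) + (7/9)*25)²/(7/9 + 25)²)*(¼) = ((625 + 14/9 + 175/9)²/(232/9)²)*(¼) = ((81/53824)*646²)*(¼) = ((81/53824)*417316)*(¼) = (8450649/13456)*(¼) = 8450649/53824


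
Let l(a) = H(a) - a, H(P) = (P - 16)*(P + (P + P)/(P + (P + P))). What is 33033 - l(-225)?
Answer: -63769/3 ≈ -21256.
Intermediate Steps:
H(P) = (-16 + P)*(2/3 + P) (H(P) = (-16 + P)*(P + (2*P)/(P + 2*P)) = (-16 + P)*(P + (2*P)/((3*P))) = (-16 + P)*(P + (2*P)*(1/(3*P))) = (-16 + P)*(P + 2/3) = (-16 + P)*(2/3 + P))
l(a) = -32/3 + a**2 - 49*a/3 (l(a) = (-32/3 + a**2 - 46*a/3) - a = -32/3 + a**2 - 49*a/3)
33033 - l(-225) = 33033 - (-32/3 + (-225)**2 - 49/3*(-225)) = 33033 - (-32/3 + 50625 + 3675) = 33033 - 1*162868/3 = 33033 - 162868/3 = -63769/3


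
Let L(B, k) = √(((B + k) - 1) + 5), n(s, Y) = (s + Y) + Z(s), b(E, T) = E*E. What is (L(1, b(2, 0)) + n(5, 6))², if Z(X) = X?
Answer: 361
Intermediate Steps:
b(E, T) = E²
n(s, Y) = Y + 2*s (n(s, Y) = (s + Y) + s = (Y + s) + s = Y + 2*s)
L(B, k) = √(4 + B + k) (L(B, k) = √((-1 + B + k) + 5) = √(4 + B + k))
(L(1, b(2, 0)) + n(5, 6))² = (√(4 + 1 + 2²) + (6 + 2*5))² = (√(4 + 1 + 4) + (6 + 10))² = (√9 + 16)² = (3 + 16)² = 19² = 361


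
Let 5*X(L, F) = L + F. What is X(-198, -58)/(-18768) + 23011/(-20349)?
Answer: -2639881/2340135 ≈ -1.1281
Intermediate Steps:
X(L, F) = F/5 + L/5 (X(L, F) = (L + F)/5 = (F + L)/5 = F/5 + L/5)
X(-198, -58)/(-18768) + 23011/(-20349) = ((1/5)*(-58) + (1/5)*(-198))/(-18768) + 23011/(-20349) = (-58/5 - 198/5)*(-1/18768) + 23011*(-1/20349) = -256/5*(-1/18768) - 23011/20349 = 16/5865 - 23011/20349 = -2639881/2340135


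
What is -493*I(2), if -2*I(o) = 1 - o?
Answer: -493/2 ≈ -246.50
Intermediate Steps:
I(o) = -½ + o/2 (I(o) = -(1 - o)/2 = -½ + o/2)
-493*I(2) = -493*(-½ + (½)*2) = -493*(-½ + 1) = -493*½ = -493/2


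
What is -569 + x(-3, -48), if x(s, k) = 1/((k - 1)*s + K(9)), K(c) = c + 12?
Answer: -95591/168 ≈ -568.99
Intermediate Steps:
K(c) = 12 + c
x(s, k) = 1/(21 + s*(-1 + k)) (x(s, k) = 1/((k - 1)*s + (12 + 9)) = 1/((-1 + k)*s + 21) = 1/(s*(-1 + k) + 21) = 1/(21 + s*(-1 + k)))
-569 + x(-3, -48) = -569 + 1/(21 - 1*(-3) - 48*(-3)) = -569 + 1/(21 + 3 + 144) = -569 + 1/168 = -95591/168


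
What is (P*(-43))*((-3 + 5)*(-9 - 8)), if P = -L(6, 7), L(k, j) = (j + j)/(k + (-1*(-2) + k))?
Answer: -1462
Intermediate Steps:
L(k, j) = 2*j/(2 + 2*k) (L(k, j) = (2*j)/(k + (2 + k)) = (2*j)/(2 + 2*k) = 2*j/(2 + 2*k))
P = -1 (P = -7/(1 + 6) = -7/7 = -1*1 = -1)
(P*(-43))*((-3 + 5)*(-9 - 8)) = (-1*(-43))*((-3 + 5)*(-9 - 8)) = 43*(2*(-17)) = 43*(-34) = -1462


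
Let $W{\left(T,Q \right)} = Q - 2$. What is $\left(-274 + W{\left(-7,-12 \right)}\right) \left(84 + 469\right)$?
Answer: $-159264$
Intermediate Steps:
$W{\left(T,Q \right)} = -2 + Q$ ($W{\left(T,Q \right)} = Q - 2 = -2 + Q$)
$\left(-274 + W{\left(-7,-12 \right)}\right) \left(84 + 469\right) = \left(-274 - 14\right) \left(84 + 469\right) = \left(-274 - 14\right) 553 = \left(-288\right) 553 = -159264$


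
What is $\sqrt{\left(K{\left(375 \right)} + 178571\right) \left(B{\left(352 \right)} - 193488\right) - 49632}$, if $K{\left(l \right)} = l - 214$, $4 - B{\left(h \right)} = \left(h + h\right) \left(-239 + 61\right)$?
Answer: $4 i \sqrt{761535471} \approx 1.1038 \cdot 10^{5} i$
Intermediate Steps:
$B{\left(h \right)} = 4 + 356 h$ ($B{\left(h \right)} = 4 - \left(h + h\right) \left(-239 + 61\right) = 4 - 2 h \left(-178\right) = 4 - - 356 h = 4 + 356 h$)
$K{\left(l \right)} = -214 + l$
$\sqrt{\left(K{\left(375 \right)} + 178571\right) \left(B{\left(352 \right)} - 193488\right) - 49632} = \sqrt{\left(\left(-214 + 375\right) + 178571\right) \left(\left(4 + 356 \cdot 352\right) - 193488\right) - 49632} = \sqrt{\left(161 + 178571\right) \left(\left(4 + 125312\right) - 193488\right) - 49632} = \sqrt{178732 \left(125316 - 193488\right) - 49632} = \sqrt{178732 \left(-68172\right) - 49632} = \sqrt{-12184517904 - 49632} = \sqrt{-12184567536} = 4 i \sqrt{761535471}$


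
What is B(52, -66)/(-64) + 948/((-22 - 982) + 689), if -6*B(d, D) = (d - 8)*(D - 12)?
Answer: -20071/1680 ≈ -11.947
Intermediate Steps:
B(d, D) = -(-12 + D)*(-8 + d)/6 (B(d, D) = -(d - 8)*(D - 12)/6 = -(-8 + d)*(-12 + D)/6 = -(-12 + D)*(-8 + d)/6)
B(52, -66)/(-64) + 948/((-22 - 982) + 689) = (-16 + 2*52 + (4/3)*(-66) - 1/6*(-66)*52)/(-64) + 948/((-22 - 982) + 689) = (-16 + 104 - 88 + 572)*(-1/64) + 948/(-1004 + 689) = 572*(-1/64) + 948/(-315) = -143/16 + 948*(-1/315) = -143/16 - 316/105 = -20071/1680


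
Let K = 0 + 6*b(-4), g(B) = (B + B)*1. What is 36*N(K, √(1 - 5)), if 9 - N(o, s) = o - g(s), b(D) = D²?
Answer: -3132 + 144*I ≈ -3132.0 + 144.0*I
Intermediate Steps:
g(B) = 2*B (g(B) = (2*B)*1 = 2*B)
K = 96 (K = 0 + 6*(-4)² = 0 + 6*16 = 0 + 96 = 96)
N(o, s) = 9 - o + 2*s (N(o, s) = 9 - (o - 2*s) = 9 + (-o + 2*s) = 9 - o + 2*s)
36*N(K, √(1 - 5)) = 36*(9 - 1*96 + 2*√(1 - 5)) = 36*(9 - 96 + 2*√(-4)) = 36*(9 - 96 + 2*(2*I)) = 36*(9 - 96 + 4*I) = 36*(-87 + 4*I) = -3132 + 144*I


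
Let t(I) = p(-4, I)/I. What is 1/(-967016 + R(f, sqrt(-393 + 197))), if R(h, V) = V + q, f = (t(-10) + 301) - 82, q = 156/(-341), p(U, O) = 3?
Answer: -4015915739/3883456612271915 - 116281*I/7766913224543830 ≈ -1.0341e-6 - 1.4971e-11*I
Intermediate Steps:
t(I) = 3/I
q = -156/341 (q = 156*(-1/341) = -156/341 ≈ -0.45748)
f = 2187/10 (f = (3/(-10) + 301) - 82 = (3*(-1/10) + 301) - 82 = (-3/10 + 301) - 82 = 3007/10 - 82 = 2187/10 ≈ 218.70)
R(h, V) = -156/341 + V (R(h, V) = V - 156/341 = -156/341 + V)
1/(-967016 + R(f, sqrt(-393 + 197))) = 1/(-967016 + (-156/341 + sqrt(-393 + 197))) = 1/(-967016 + (-156/341 + sqrt(-196))) = 1/(-967016 + (-156/341 + 14*I)) = 1/(-329752612/341 + 14*I) = 116281*(-329752612/341 - 14*I)/108736785143613620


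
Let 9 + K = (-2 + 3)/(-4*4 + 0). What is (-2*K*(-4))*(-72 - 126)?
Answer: 14355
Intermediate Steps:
K = -145/16 (K = -9 + (-2 + 3)/(-4*4 + 0) = -9 + 1/(-16 + 0) = -9 + 1/(-16) = -9 + 1*(-1/16) = -9 - 1/16 = -145/16 ≈ -9.0625)
(-2*K*(-4))*(-72 - 126) = (-2*(-145/16)*(-4))*(-72 - 126) = ((145/8)*(-4))*(-198) = -145/2*(-198) = 14355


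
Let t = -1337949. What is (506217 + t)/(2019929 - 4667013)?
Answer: 18903/60161 ≈ 0.31421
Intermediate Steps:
(506217 + t)/(2019929 - 4667013) = (506217 - 1337949)/(2019929 - 4667013) = -831732/(-2647084) = -831732*(-1/2647084) = 18903/60161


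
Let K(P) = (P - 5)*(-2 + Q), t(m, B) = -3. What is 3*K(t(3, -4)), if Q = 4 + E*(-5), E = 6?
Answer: 672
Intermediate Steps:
Q = -26 (Q = 4 + 6*(-5) = 4 - 30 = -26)
K(P) = 140 - 28*P (K(P) = (P - 5)*(-2 - 26) = (-5 + P)*(-28) = 140 - 28*P)
3*K(t(3, -4)) = 3*(140 - 28*(-3)) = 3*(140 + 84) = 3*224 = 672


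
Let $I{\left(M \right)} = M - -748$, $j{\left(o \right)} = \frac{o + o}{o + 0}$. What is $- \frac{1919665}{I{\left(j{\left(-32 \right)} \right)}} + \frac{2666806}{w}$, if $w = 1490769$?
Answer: $- \frac{190651797859}{74538450} \approx -2557.8$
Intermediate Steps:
$j{\left(o \right)} = 2$ ($j{\left(o \right)} = \frac{2 o}{o} = 2$)
$I{\left(M \right)} = 748 + M$ ($I{\left(M \right)} = M + 748 = 748 + M$)
$- \frac{1919665}{I{\left(j{\left(-32 \right)} \right)}} + \frac{2666806}{w} = - \frac{1919665}{748 + 2} + \frac{2666806}{1490769} = - \frac{1919665}{750} + 2666806 \cdot \frac{1}{1490769} = \left(-1919665\right) \frac{1}{750} + \frac{2666806}{1490769} = - \frac{383933}{150} + \frac{2666806}{1490769} = - \frac{190651797859}{74538450}$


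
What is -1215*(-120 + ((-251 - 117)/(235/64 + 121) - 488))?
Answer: 5922862560/7979 ≈ 7.4231e+5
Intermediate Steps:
-1215*(-120 + ((-251 - 117)/(235/64 + 121) - 488)) = -1215*(-120 + (-368/(235*(1/64) + 121) - 488)) = -1215*(-120 + (-368/(235/64 + 121) - 488)) = -1215*(-120 + (-368/7979/64 - 488)) = -1215*(-120 + (-368*64/7979 - 488)) = -1215*(-120 + (-23552/7979 - 488)) = -1215*(-120 - 3917304/7979) = -1215*(-4874784/7979) = 5922862560/7979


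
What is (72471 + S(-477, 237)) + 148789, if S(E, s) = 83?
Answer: 221343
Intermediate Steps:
(72471 + S(-477, 237)) + 148789 = (72471 + 83) + 148789 = 72554 + 148789 = 221343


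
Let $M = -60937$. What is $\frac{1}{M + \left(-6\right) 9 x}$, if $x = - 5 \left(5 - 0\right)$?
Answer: $- \frac{1}{59587} \approx -1.6782 \cdot 10^{-5}$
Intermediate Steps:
$x = -25$ ($x = - 5 \left(5 + 0\right) = \left(-5\right) 5 = -25$)
$\frac{1}{M + \left(-6\right) 9 x} = \frac{1}{-60937 + \left(-6\right) 9 \left(-25\right)} = \frac{1}{-60937 - -1350} = \frac{1}{-60937 + 1350} = \frac{1}{-59587} = - \frac{1}{59587}$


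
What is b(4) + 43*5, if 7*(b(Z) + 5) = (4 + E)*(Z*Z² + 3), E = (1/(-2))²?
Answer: 7019/28 ≈ 250.68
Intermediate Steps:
E = ¼ (E = (-½)² = ¼ ≈ 0.25000)
b(Z) = -89/28 + 17*Z³/28 (b(Z) = -5 + ((4 + ¼)*(Z*Z² + 3))/7 = -5 + (17*(Z³ + 3)/4)/7 = -5 + (17*(3 + Z³)/4)/7 = -5 + (51/4 + 17*Z³/4)/7 = -5 + (51/28 + 17*Z³/28) = -89/28 + 17*Z³/28)
b(4) + 43*5 = (-89/28 + (17/28)*4³) + 43*5 = (-89/28 + (17/28)*64) + 215 = (-89/28 + 272/7) + 215 = 999/28 + 215 = 7019/28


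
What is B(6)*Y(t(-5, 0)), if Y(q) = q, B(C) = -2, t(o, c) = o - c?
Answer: 10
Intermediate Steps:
B(6)*Y(t(-5, 0)) = -2*(-5 - 1*0) = -2*(-5 + 0) = -2*(-5) = 10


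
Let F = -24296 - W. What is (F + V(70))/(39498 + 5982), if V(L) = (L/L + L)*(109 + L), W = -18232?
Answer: 443/3032 ≈ 0.14611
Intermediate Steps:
V(L) = (1 + L)*(109 + L)
F = -6064 (F = -24296 - 1*(-18232) = -24296 + 18232 = -6064)
(F + V(70))/(39498 + 5982) = (-6064 + (109 + 70² + 110*70))/(39498 + 5982) = (-6064 + (109 + 4900 + 7700))/45480 = (-6064 + 12709)*(1/45480) = 6645*(1/45480) = 443/3032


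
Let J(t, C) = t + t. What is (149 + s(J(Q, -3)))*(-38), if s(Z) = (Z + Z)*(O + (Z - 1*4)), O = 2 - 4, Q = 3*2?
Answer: -11134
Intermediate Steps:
Q = 6
O = -2
J(t, C) = 2*t
s(Z) = 2*Z*(-6 + Z) (s(Z) = (Z + Z)*(-2 + (Z - 1*4)) = (2*Z)*(-2 + (Z - 4)) = (2*Z)*(-2 + (-4 + Z)) = (2*Z)*(-6 + Z) = 2*Z*(-6 + Z))
(149 + s(J(Q, -3)))*(-38) = (149 + 2*(2*6)*(-6 + 2*6))*(-38) = (149 + 2*12*(-6 + 12))*(-38) = (149 + 2*12*6)*(-38) = (149 + 144)*(-38) = 293*(-38) = -11134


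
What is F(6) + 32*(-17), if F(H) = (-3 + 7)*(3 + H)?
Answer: -508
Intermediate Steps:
F(H) = 12 + 4*H (F(H) = 4*(3 + H) = 12 + 4*H)
F(6) + 32*(-17) = (12 + 4*6) + 32*(-17) = (12 + 24) - 544 = 36 - 544 = -508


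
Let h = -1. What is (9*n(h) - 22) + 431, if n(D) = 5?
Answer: 454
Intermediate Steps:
(9*n(h) - 22) + 431 = (9*5 - 22) + 431 = (45 - 22) + 431 = 23 + 431 = 454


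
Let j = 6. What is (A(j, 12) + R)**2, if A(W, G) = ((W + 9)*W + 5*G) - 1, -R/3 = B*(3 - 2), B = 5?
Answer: 17956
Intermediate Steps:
R = -15 (R = -15*(3 - 2) = -15 ≈ -15.000)
A(W, G) = -1 + 5*G + W*(9 + W) (A(W, G) = ((9 + W)*W + 5*G) - 1 = (W*(9 + W) + 5*G) - 1 = (5*G + W*(9 + W)) - 1 = -1 + 5*G + W*(9 + W))
(A(j, 12) + R)**2 = ((-1 + 6**2 + 5*12 + 9*6) - 15)**2 = ((-1 + 36 + 60 + 54) - 15)**2 = (149 - 15)**2 = 134**2 = 17956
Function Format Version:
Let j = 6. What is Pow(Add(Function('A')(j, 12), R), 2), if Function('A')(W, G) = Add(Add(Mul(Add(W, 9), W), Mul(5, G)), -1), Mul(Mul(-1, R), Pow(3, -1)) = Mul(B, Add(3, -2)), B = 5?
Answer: 17956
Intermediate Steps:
R = -15 (R = Mul(-3, Mul(5, Add(3, -2))) = Mul(-3, Mul(5, 1)) = Mul(-3, 5) = -15)
Function('A')(W, G) = Add(-1, Mul(5, G), Mul(W, Add(9, W))) (Function('A')(W, G) = Add(Add(Mul(Add(9, W), W), Mul(5, G)), -1) = Add(Add(Mul(W, Add(9, W)), Mul(5, G)), -1) = Add(Add(Mul(5, G), Mul(W, Add(9, W))), -1) = Add(-1, Mul(5, G), Mul(W, Add(9, W))))
Pow(Add(Function('A')(j, 12), R), 2) = Pow(Add(Add(-1, Pow(6, 2), Mul(5, 12), Mul(9, 6)), -15), 2) = Pow(Add(Add(-1, 36, 60, 54), -15), 2) = Pow(Add(149, -15), 2) = Pow(134, 2) = 17956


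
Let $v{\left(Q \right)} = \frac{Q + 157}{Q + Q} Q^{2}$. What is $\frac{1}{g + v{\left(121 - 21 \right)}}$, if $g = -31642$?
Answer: $- \frac{1}{18792} \approx -5.3214 \cdot 10^{-5}$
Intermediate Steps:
$v{\left(Q \right)} = \frac{Q \left(157 + Q\right)}{2}$ ($v{\left(Q \right)} = \frac{157 + Q}{2 Q} Q^{2} = \frac{Q \left(157 + Q\right)}{2}$)
$\frac{1}{g + v{\left(121 - 21 \right)}} = \frac{1}{-31642 + \frac{\left(121 - 21\right) \left(157 + \left(121 - 21\right)\right)}{2}} = \frac{1}{-31642 + \frac{1}{2} \cdot 100 \left(157 + 100\right)} = \frac{1}{-31642 + \frac{1}{2} \cdot 100 \cdot 257} = \frac{1}{-31642 + 12850} = \frac{1}{-18792} = - \frac{1}{18792}$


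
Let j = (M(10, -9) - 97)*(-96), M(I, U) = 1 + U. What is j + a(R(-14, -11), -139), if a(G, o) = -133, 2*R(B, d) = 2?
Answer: 9947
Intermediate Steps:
R(B, d) = 1 (R(B, d) = (½)*2 = 1)
j = 10080 (j = ((1 - 9) - 97)*(-96) = (-8 - 97)*(-96) = -105*(-96) = 10080)
j + a(R(-14, -11), -139) = 10080 - 133 = 9947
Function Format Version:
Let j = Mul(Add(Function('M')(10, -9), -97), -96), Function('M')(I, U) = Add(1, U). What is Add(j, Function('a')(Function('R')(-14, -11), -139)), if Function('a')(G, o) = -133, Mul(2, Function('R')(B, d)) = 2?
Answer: 9947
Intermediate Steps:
Function('R')(B, d) = 1 (Function('R')(B, d) = Mul(Rational(1, 2), 2) = 1)
j = 10080 (j = Mul(Add(Add(1, -9), -97), -96) = Mul(Add(-8, -97), -96) = Mul(-105, -96) = 10080)
Add(j, Function('a')(Function('R')(-14, -11), -139)) = Add(10080, -133) = 9947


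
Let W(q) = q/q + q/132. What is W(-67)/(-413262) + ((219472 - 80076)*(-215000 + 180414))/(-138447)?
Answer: 29221839010825961/839151633672 ≈ 34823.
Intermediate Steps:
W(q) = 1 + q/132 (W(q) = 1 + q*(1/132) = 1 + q/132)
W(-67)/(-413262) + ((219472 - 80076)*(-215000 + 180414))/(-138447) = (1 + (1/132)*(-67))/(-413262) + ((219472 - 80076)*(-215000 + 180414))/(-138447) = (1 - 67/132)*(-1/413262) + (139396*(-34586))*(-1/138447) = (65/132)*(-1/413262) - 4821150056*(-1/138447) = -65/54550584 + 4821150056/138447 = 29221839010825961/839151633672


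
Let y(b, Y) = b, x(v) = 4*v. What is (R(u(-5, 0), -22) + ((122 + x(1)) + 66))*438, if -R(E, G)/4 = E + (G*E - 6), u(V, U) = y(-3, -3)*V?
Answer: 646488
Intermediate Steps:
u(V, U) = -3*V
R(E, G) = 24 - 4*E - 4*E*G (R(E, G) = -4*(E + (G*E - 6)) = -4*(E + (E*G - 6)) = -4*(E + (-6 + E*G)) = -4*(-6 + E + E*G) = 24 - 4*E - 4*E*G)
(R(u(-5, 0), -22) + ((122 + x(1)) + 66))*438 = ((24 - (-12)*(-5) - 4*(-3*(-5))*(-22)) + ((122 + 4*1) + 66))*438 = ((24 - 4*15 - 4*15*(-22)) + ((122 + 4) + 66))*438 = ((24 - 60 + 1320) + (126 + 66))*438 = (1284 + 192)*438 = 1476*438 = 646488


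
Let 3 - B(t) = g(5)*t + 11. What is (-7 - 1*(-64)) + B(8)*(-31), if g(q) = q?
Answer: 1545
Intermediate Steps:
B(t) = -8 - 5*t (B(t) = 3 - (5*t + 11) = 3 - (11 + 5*t) = 3 + (-11 - 5*t) = -8 - 5*t)
(-7 - 1*(-64)) + B(8)*(-31) = (-7 - 1*(-64)) + (-8 - 5*8)*(-31) = (-7 + 64) + (-8 - 40)*(-31) = 57 - 48*(-31) = 57 + 1488 = 1545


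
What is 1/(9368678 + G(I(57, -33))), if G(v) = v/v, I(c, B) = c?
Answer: 1/9368679 ≈ 1.0674e-7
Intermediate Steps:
G(v) = 1
1/(9368678 + G(I(57, -33))) = 1/(9368678 + 1) = 1/9368679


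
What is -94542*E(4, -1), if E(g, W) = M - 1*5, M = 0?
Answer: 472710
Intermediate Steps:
E(g, W) = -5 (E(g, W) = 0 - 1*5 = 0 - 5 = -5)
-94542*E(4, -1) = -94542*(-5) = 472710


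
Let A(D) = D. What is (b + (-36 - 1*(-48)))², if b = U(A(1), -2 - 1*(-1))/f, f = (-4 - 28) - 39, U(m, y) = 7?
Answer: 714025/5041 ≈ 141.64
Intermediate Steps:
f = -71 (f = -32 - 39 = -71)
b = -7/71 (b = 7/(-71) = 7*(-1/71) = -7/71 ≈ -0.098592)
(b + (-36 - 1*(-48)))² = (-7/71 + (-36 - 1*(-48)))² = (-7/71 + (-36 + 48))² = (-7/71 + 12)² = (845/71)² = 714025/5041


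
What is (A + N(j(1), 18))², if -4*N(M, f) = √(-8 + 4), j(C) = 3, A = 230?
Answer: (460 - I)²/4 ≈ 52900.0 - 230.0*I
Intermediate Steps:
N(M, f) = -I/2 (N(M, f) = -√(-8 + 4)/4 = -I/2)
(A + N(j(1), 18))² = (230 - I/2)²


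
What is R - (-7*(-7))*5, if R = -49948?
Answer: -50193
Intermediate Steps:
R - (-7*(-7))*5 = -49948 - (-7*(-7))*5 = -49948 - 49*5 = -49948 - 1*245 = -49948 - 245 = -50193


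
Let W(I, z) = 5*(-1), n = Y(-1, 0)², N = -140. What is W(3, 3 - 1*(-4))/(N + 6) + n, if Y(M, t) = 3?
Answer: 1211/134 ≈ 9.0373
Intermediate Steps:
n = 9 (n = 3² = 9)
W(I, z) = -5
W(3, 3 - 1*(-4))/(N + 6) + n = -5/(-140 + 6) + 9 = -5/(-134) + 9 = -5*(-1/134) + 9 = 5/134 + 9 = 1211/134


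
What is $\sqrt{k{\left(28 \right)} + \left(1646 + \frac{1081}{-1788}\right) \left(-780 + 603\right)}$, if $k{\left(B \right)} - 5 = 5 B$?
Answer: $\frac{i \sqrt{25849955317}}{298} \approx 539.53 i$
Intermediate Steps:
$k{\left(B \right)} = 5 + 5 B$
$\sqrt{k{\left(28 \right)} + \left(1646 + \frac{1081}{-1788}\right) \left(-780 + 603\right)} = \sqrt{\left(5 + 5 \cdot 28\right) + \left(1646 + \frac{1081}{-1788}\right) \left(-780 + 603\right)} = \sqrt{\left(5 + 140\right) + \left(1646 + 1081 \left(- \frac{1}{1788}\right)\right) \left(-177\right)} = \sqrt{145 + \left(1646 - \frac{1081}{1788}\right) \left(-177\right)} = \sqrt{145 + \frac{2941967}{1788} \left(-177\right)} = \sqrt{145 - \frac{173576053}{596}} = \sqrt{- \frac{173489633}{596}} = \frac{i \sqrt{25849955317}}{298}$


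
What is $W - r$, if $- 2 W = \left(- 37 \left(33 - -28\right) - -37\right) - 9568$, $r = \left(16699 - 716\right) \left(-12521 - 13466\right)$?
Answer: $415356115$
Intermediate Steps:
$r = -415350221$ ($r = 15983 \left(-25987\right) = -415350221$)
$W = 5894$ ($W = - \frac{\left(- 37 \left(33 - -28\right) - -37\right) - 9568}{2} = - \frac{\left(- 37 \left(33 + 28\right) + \left(-2 + 39\right)\right) - 9568}{2} = - \frac{\left(\left(-37\right) 61 + 37\right) - 9568}{2} = - \frac{\left(-2257 + 37\right) - 9568}{2} = - \frac{-2220 - 9568}{2} = \left(- \frac{1}{2}\right) \left(-11788\right) = 5894$)
$W - r = 5894 - -415350221 = 5894 + 415350221 = 415356115$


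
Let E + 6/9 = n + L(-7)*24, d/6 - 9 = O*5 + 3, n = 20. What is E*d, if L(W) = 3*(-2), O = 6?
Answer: -31416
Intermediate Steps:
L(W) = -6
d = 252 (d = 54 + 6*(6*5 + 3) = 54 + 6*(30 + 3) = 54 + 6*33 = 54 + 198 = 252)
E = -374/3 (E = -⅔ + (20 - 6*24) = -⅔ + (20 - 144) = -⅔ - 124 = -374/3 ≈ -124.67)
E*d = -374/3*252 = -31416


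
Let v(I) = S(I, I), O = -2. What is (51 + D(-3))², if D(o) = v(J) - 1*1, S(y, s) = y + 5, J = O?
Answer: 2809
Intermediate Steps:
J = -2
S(y, s) = 5 + y
v(I) = 5 + I
D(o) = 2 (D(o) = (5 - 2) - 1*1 = 3 - 1 = 2)
(51 + D(-3))² = (51 + 2)² = 53² = 2809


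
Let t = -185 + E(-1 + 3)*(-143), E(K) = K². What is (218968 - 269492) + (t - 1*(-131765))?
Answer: 80484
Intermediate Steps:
t = -757 (t = -185 + (-1 + 3)²*(-143) = -185 + 2²*(-143) = -185 + 4*(-143) = -185 - 572 = -757)
(218968 - 269492) + (t - 1*(-131765)) = (218968 - 269492) + (-757 - 1*(-131765)) = -50524 + (-757 + 131765) = -50524 + 131008 = 80484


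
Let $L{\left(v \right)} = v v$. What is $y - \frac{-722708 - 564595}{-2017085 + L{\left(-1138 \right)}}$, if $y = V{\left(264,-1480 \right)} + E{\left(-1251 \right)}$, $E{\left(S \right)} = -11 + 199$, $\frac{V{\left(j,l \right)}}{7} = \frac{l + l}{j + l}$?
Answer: $\frac{11153729875}{54875116} \approx 203.26$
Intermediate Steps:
$L{\left(v \right)} = v^{2}$
$V{\left(j,l \right)} = \frac{14 l}{j + l}$ ($V{\left(j,l \right)} = 7 \frac{l + l}{j + l} = 7 \frac{2 l}{j + l} = \frac{14 l}{j + l}$)
$E{\left(S \right)} = 188$
$y = \frac{15583}{76}$ ($y = 14 \left(-1480\right) \frac{1}{264 - 1480} + 188 = 14 \left(-1480\right) \frac{1}{-1216} + 188 = 14 \left(-1480\right) \left(- \frac{1}{1216}\right) + 188 = \frac{1295}{76} + 188 = \frac{15583}{76} \approx 205.04$)
$y - \frac{-722708 - 564595}{-2017085 + L{\left(-1138 \right)}} = \frac{15583}{76} - \frac{-722708 - 564595}{-2017085 + \left(-1138\right)^{2}} = \frac{15583}{76} - - \frac{1287303}{-2017085 + 1295044} = \frac{15583}{76} - - \frac{1287303}{-722041} = \frac{15583}{76} - \left(-1287303\right) \left(- \frac{1}{722041}\right) = \frac{15583}{76} - \frac{1287303}{722041} = \frac{11153729875}{54875116}$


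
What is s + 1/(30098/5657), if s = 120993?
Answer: 3641652971/30098 ≈ 1.2099e+5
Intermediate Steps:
s + 1/(30098/5657) = 120993 + 1/(30098/5657) = 120993 + 5657/30098 = 3641652971/30098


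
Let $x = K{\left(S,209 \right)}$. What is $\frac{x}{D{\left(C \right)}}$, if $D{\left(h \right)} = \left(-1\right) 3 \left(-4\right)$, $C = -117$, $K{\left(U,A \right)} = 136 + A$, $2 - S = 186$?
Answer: $\frac{115}{4} \approx 28.75$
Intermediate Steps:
$S = -184$ ($S = 2 - 186 = -184$)
$x = 345$ ($x = 136 + 209 = 345$)
$D{\left(h \right)} = 12$ ($D{\left(h \right)} = \left(-3\right) \left(-4\right) = 12$)
$\frac{x}{D{\left(C \right)}} = \frac{345}{12} = 345 \cdot \frac{1}{12} = \frac{115}{4}$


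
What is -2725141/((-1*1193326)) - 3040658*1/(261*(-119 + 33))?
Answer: 1844832381697/13392697698 ≈ 137.75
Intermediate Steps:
-2725141/((-1*1193326)) - 3040658*1/(261*(-119 + 33)) = -2725141/(-1193326) - 3040658/((-86*261)) = -2725141*(-1/1193326) - 3040658/(-22446) = 2725141/1193326 - 3040658*(-1/22446) = 2725141/1193326 + 1520329/11223 = 1844832381697/13392697698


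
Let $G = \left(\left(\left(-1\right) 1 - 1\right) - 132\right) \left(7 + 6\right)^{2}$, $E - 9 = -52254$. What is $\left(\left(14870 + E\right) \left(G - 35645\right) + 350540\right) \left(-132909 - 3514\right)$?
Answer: $-297262533569295$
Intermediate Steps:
$E = -52245$ ($E = 9 - 52254 = -52245$)
$G = -22646$ ($G = \left(\left(-1 - 1\right) - 132\right) 13^{2} = \left(-2 - 132\right) 169 = \left(-134\right) 169 = -22646$)
$\left(\left(14870 + E\right) \left(G - 35645\right) + 350540\right) \left(-132909 - 3514\right) = \left(\left(14870 - 52245\right) \left(-22646 - 35645\right) + 350540\right) \left(-132909 - 3514\right) = \left(\left(-37375\right) \left(-58291\right) + 350540\right) \left(-136423\right) = \left(2178626125 + 350540\right) \left(-136423\right) = 2178976665 \left(-136423\right) = -297262533569295$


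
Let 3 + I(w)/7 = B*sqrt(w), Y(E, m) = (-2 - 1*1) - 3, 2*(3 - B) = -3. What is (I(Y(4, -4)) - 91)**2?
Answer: 13181/2 - 7056*I*sqrt(6) ≈ 6590.5 - 17284.0*I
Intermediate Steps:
B = 9/2 (B = 3 - 1/2*(-3) = 3 + 3/2 = 9/2 ≈ 4.5000)
Y(E, m) = -6 (Y(E, m) = (-2 - 1) - 3 = -3 - 3 = -6)
I(w) = -21 + 63*sqrt(w)/2 (I(w) = -21 + 7*(9*sqrt(w)/2) = -21 + 63*sqrt(w)/2)
(I(Y(4, -4)) - 91)**2 = ((-21 + 63*sqrt(-6)/2) - 91)**2 = ((-21 + 63*(I*sqrt(6))/2) - 91)**2 = ((-21 + 63*I*sqrt(6)/2) - 91)**2 = (-112 + 63*I*sqrt(6)/2)**2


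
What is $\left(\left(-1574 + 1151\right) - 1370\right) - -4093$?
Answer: $2300$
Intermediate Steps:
$\left(\left(-1574 + 1151\right) - 1370\right) - -4093 = \left(-423 - 1370\right) + 4093 = -1793 + 4093 = 2300$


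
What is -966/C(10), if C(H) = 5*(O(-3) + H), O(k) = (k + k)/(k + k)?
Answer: -966/55 ≈ -17.564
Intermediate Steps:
O(k) = 1 (O(k) = (2*k)/((2*k)) = (2*k)*(1/(2*k)) = 1)
C(H) = 5 + 5*H (C(H) = 5*(1 + H) = 5 + 5*H)
-966/C(10) = -966/(5 + 5*10) = -966/(5 + 50) = -966/55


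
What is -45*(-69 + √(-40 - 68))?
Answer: 3105 - 270*I*√3 ≈ 3105.0 - 467.65*I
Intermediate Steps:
-45*(-69 + √(-40 - 68)) = -45*(-69 + √(-108)) = -45*(-69 + 6*I*√3) = 3105 - 270*I*√3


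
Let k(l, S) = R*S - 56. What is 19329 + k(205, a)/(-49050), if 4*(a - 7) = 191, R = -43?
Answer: 3792359441/196200 ≈ 19329.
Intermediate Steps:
a = 219/4 (a = 7 + (1/4)*191 = 7 + 191/4 = 219/4 ≈ 54.750)
k(l, S) = -56 - 43*S (k(l, S) = -43*S - 56 = -56 - 43*S)
19329 + k(205, a)/(-49050) = 19329 + (-56 - 43*219/4)/(-49050) = 19329 + (-56 - 9417/4)*(-1/49050) = 19329 - 9641/4*(-1/49050) = 19329 + 9641/196200 = 3792359441/196200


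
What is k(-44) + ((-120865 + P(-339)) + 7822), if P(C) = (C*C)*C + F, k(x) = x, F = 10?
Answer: -39071296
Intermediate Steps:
P(C) = 10 + C³ (P(C) = (C*C)*C + 10 = C²*C + 10 = C³ + 10 = 10 + C³)
k(-44) + ((-120865 + P(-339)) + 7822) = -44 + ((-120865 + (10 + (-339)³)) + 7822) = -44 + ((-120865 + (10 - 38958219)) + 7822) = -44 + ((-120865 - 38958209) + 7822) = -44 + (-39079074 + 7822) = -44 - 39071252 = -39071296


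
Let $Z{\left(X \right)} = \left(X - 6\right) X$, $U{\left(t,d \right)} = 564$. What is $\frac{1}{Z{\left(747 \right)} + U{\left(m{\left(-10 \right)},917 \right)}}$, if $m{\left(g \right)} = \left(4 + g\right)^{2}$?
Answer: $\frac{1}{554091} \approx 1.8048 \cdot 10^{-6}$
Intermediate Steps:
$Z{\left(X \right)} = X \left(-6 + X\right)$ ($Z{\left(X \right)} = \left(-6 + X\right) X = X \left(-6 + X\right)$)
$\frac{1}{Z{\left(747 \right)} + U{\left(m{\left(-10 \right)},917 \right)}} = \frac{1}{747 \left(-6 + 747\right) + 564} = \frac{1}{747 \cdot 741 + 564} = \frac{1}{553527 + 564} = \frac{1}{554091}$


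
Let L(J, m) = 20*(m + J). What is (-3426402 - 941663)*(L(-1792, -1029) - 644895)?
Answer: 3063389505475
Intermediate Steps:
L(J, m) = 20*J + 20*m (L(J, m) = 20*(J + m) = 20*J + 20*m)
(-3426402 - 941663)*(L(-1792, -1029) - 644895) = (-3426402 - 941663)*((20*(-1792) + 20*(-1029)) - 644895) = -4368065*((-35840 - 20580) - 644895) = -4368065*(-56420 - 644895) = -4368065*(-701315) = 3063389505475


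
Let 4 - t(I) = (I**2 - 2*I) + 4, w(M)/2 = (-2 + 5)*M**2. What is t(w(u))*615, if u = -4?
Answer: -5549760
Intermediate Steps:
w(M) = 6*M**2 (w(M) = 2*((-2 + 5)*M**2) = 2*(3*M**2) = 6*M**2)
t(I) = -I**2 + 2*I (t(I) = 4 - ((I**2 - 2*I) + 4) = 4 - (4 + I**2 - 2*I) = 4 + (-4 - I**2 + 2*I) = -I**2 + 2*I)
t(w(u))*615 = ((6*(-4)**2)*(2 - 6*(-4)**2))*615 = ((6*16)*(2 - 6*16))*615 = (96*(2 - 1*96))*615 = (96*(2 - 96))*615 = (96*(-94))*615 = -9024*615 = -5549760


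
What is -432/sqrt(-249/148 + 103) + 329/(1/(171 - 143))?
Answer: 9212 - 864*sqrt(554815)/14995 ≈ 9169.1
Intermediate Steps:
-432/sqrt(-249/148 + 103) + 329/(1/(171 - 143)) = -432/sqrt(-249*1/148 + 103) + 329/(1/28) = -432/sqrt(-249/148 + 103) + 329/(1/28) = -432*2*sqrt(554815)/14995 + 329*28 = -432*2*sqrt(554815)/14995 + 9212 = -864*sqrt(554815)/14995 + 9212 = 9212 - 864*sqrt(554815)/14995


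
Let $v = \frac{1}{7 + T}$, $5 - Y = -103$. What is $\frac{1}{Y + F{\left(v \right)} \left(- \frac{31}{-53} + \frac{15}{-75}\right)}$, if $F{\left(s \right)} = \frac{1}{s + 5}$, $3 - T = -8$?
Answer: $\frac{24115}{2606256} \approx 0.0092527$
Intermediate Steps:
$T = 11$ ($T = 3 - -8 = 3 + 8 = 11$)
$Y = 108$ ($Y = 5 - -103 = 5 + 103 = 108$)
$v = \frac{1}{18}$ ($v = \frac{1}{7 + 11} = \frac{1}{18} \approx 0.055556$)
$F{\left(s \right)} = \frac{1}{5 + s}$
$\frac{1}{Y + F{\left(v \right)} \left(- \frac{31}{-53} + \frac{15}{-75}\right)} = \frac{1}{108 + \frac{- \frac{31}{-53} + \frac{15}{-75}}{5 + \frac{1}{18}}} = \frac{1}{108 + \frac{\left(-31\right) \left(- \frac{1}{53}\right) + 15 \left(- \frac{1}{75}\right)}{\frac{91}{18}}} = \frac{1}{108 + \frac{18 \left(\frac{31}{53} - \frac{1}{5}\right)}{91}} = \frac{1}{108 + \frac{18}{91} \cdot \frac{102}{265}} = \frac{1}{108 + \frac{1836}{24115}} = \frac{1}{\frac{2606256}{24115}} = \frac{24115}{2606256}$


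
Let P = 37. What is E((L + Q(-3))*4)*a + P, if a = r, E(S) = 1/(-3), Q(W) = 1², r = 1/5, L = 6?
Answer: 554/15 ≈ 36.933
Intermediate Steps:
r = ⅕ ≈ 0.20000
Q(W) = 1
E(S) = -⅓
a = ⅕ ≈ 0.20000
E((L + Q(-3))*4)*a + P = -⅓*⅕ + 37 = -1/15 + 37 = 554/15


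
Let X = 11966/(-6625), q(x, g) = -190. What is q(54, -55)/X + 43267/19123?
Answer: 12294404586/114412909 ≈ 107.46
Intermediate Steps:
X = -11966/6625 (X = 11966*(-1/6625) = -11966/6625 ≈ -1.8062)
q(54, -55)/X + 43267/19123 = -190/(-11966/6625) + 43267/19123 = -190*(-6625/11966) + 43267*(1/19123) = 629375/5983 + 43267/19123 = 12294404586/114412909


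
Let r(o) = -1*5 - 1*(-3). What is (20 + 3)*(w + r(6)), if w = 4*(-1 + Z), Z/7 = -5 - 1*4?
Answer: -5934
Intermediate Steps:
Z = -63 (Z = 7*(-5 - 1*4) = 7*(-5 - 4) = 7*(-9) = -63)
w = -256 (w = 4*(-1 - 63) = 4*(-64) = -256)
r(o) = -2 (r(o) = -5 + 3 = -2)
(20 + 3)*(w + r(6)) = (20 + 3)*(-256 - 2) = 23*(-258) = -5934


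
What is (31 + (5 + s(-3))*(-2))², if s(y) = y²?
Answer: 9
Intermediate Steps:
(31 + (5 + s(-3))*(-2))² = (31 + (5 + (-3)²)*(-2))² = (31 + (5 + 9)*(-2))² = (31 + 14*(-2))² = (31 - 28)² = 3² = 9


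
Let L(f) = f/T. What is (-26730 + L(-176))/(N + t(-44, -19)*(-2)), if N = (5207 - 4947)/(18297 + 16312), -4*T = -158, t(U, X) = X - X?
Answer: -36547484699/10270 ≈ -3.5587e+6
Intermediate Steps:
t(U, X) = 0
T = 79/2 (T = -¼*(-158) = 79/2 ≈ 39.500)
N = 260/34609 ≈ 0.0075125
L(f) = 2*f/79 (L(f) = f/(79/2) = f*(2/79) = 2*f/79)
(-26730 + L(-176))/(N + t(-44, -19)*(-2)) = (-26730 + (2/79)*(-176))/(260/34609 + 0*(-2)) = (-26730 - 352/79)/(260/34609 + 0) = -2112022/(79*260/34609) = -2112022/79*34609/260 = -36547484699/10270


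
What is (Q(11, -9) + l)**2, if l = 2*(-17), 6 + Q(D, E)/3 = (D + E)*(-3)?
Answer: 4900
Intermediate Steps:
Q(D, E) = -18 - 9*D - 9*E (Q(D, E) = -18 + 3*((D + E)*(-3)) = -18 + 3*(-3*D - 3*E) = -18 + (-9*D - 9*E) = -18 - 9*D - 9*E)
l = -34
(Q(11, -9) + l)**2 = ((-18 - 9*11 - 9*(-9)) - 34)**2 = ((-18 - 99 + 81) - 34)**2 = (-36 - 34)**2 = (-70)**2 = 4900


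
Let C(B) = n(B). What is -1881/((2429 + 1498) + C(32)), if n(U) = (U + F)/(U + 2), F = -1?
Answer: -63954/133549 ≈ -0.47888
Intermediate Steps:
n(U) = (-1 + U)/(2 + U) (n(U) = (U - 1)/(U + 2) = (-1 + U)/(2 + U))
C(B) = (-1 + B)/(2 + B)
-1881/((2429 + 1498) + C(32)) = -1881/((2429 + 1498) + (-1 + 32)/(2 + 32)) = -1881/(3927 + 31/34) = -1881/133549/34 = -1881*34/133549 = -63954/133549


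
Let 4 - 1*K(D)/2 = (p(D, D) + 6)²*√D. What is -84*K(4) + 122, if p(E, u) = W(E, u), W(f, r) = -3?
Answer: 2474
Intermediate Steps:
p(E, u) = -3
K(D) = 8 - 18*√D (K(D) = 8 - 2*(-3 + 6)²*√D = 8 - 2*3²*√D = 8 - 18*√D)
-84*K(4) + 122 = -84*(8 - 18*√4) + 122 = -84*(8 - 18*2) + 122 = -84*(8 - 36) + 122 = -84*(-28) + 122 = 2352 + 122 = 2474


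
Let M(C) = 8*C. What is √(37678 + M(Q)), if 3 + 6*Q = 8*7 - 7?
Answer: √339654/3 ≈ 194.27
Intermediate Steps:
Q = 23/3 (Q = -½ + (8*7 - 7)/6 = -½ + (56 - 7)/6 = -½ + (⅙)*49 = -½ + 49/6 = 23/3 ≈ 7.6667)
√(37678 + M(Q)) = √(37678 + 8*(23/3)) = √(37678 + 184/3) = √(113218/3) = √339654/3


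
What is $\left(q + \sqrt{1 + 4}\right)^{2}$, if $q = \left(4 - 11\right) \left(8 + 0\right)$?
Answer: $\left(56 - \sqrt{5}\right)^{2} \approx 2890.6$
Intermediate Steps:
$q = -56$ ($q = \left(-7\right) 8 = -56$)
$\left(q + \sqrt{1 + 4}\right)^{2} = \left(-56 + \sqrt{1 + 4}\right)^{2} = \left(-56 + \sqrt{5}\right)^{2}$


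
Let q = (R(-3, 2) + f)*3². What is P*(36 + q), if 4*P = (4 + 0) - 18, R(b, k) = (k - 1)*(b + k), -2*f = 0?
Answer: -189/2 ≈ -94.500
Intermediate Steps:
f = 0 (f = -½*0 = 0)
R(b, k) = (-1 + k)*(b + k)
q = -9 (q = ((2² - 1*(-3) - 1*2 - 3*2) + 0)*3² = ((4 + 3 - 2 - 6) + 0)*9 = (-1 + 0)*9 = -1*9 = -9)
P = -7/2 (P = ((4 + 0) - 18)/4 = (4 - 18)/4 = (¼)*(-14) = -7/2 ≈ -3.5000)
P*(36 + q) = -7*(36 - 9)/2 = -7/2*27 = -189/2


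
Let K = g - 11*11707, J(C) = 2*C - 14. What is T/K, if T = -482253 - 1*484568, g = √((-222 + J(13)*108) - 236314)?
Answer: 124504307917/16583750969 + 1933642*I*√58810/16583750969 ≈ 7.5076 + 0.028276*I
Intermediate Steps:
J(C) = -14 + 2*C
g = 2*I*√58810 (g = √((-222 + (-14 + 2*13)*108) - 236314) = √((-222 + (-14 + 26)*108) - 236314) = √((-222 + 12*108) - 236314) = √((-222 + 1296) - 236314) = √(1074 - 236314) = √(-235240) = 2*I*√58810 ≈ 485.02*I)
T = -966821 (T = -482253 - 484568 = -966821)
K = -128777 + 2*I*√58810 (K = 2*I*√58810 - 11*11707 = 2*I*√58810 - 1*128777 = 2*I*√58810 - 128777 = -128777 + 2*I*√58810 ≈ -1.2878e+5 + 485.02*I)
T/K = -966821/(-128777 + 2*I*√58810)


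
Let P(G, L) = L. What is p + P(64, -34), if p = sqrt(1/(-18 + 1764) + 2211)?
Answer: -34 + sqrt(748918958)/582 ≈ 13.021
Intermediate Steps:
p = sqrt(748918958)/582 (p = sqrt(1/1746 + 2211) = sqrt(3860407/1746) = sqrt(748918958)/582 ≈ 47.021)
p + P(64, -34) = sqrt(748918958)/582 - 34 = -34 + sqrt(748918958)/582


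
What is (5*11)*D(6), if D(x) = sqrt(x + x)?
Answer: 110*sqrt(3) ≈ 190.53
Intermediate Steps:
D(x) = sqrt(2)*sqrt(x) (D(x) = sqrt(2*x) = sqrt(2)*sqrt(x))
(5*11)*D(6) = (5*11)*(sqrt(2)*sqrt(6)) = 55*(2*sqrt(3)) = 110*sqrt(3)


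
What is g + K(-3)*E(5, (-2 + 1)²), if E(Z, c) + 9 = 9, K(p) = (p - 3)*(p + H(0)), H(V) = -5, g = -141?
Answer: -141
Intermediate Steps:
K(p) = (-5 + p)*(-3 + p) (K(p) = (p - 3)*(p - 5) = (-3 + p)*(-5 + p) = (-5 + p)*(-3 + p))
E(Z, c) = 0 (E(Z, c) = -9 + 9 = 0)
g + K(-3)*E(5, (-2 + 1)²) = -141 + (15 + (-3)² - 8*(-3))*0 = -141 + (15 + 9 + 24)*0 = -141 + 48*0 = -141 + 0 = -141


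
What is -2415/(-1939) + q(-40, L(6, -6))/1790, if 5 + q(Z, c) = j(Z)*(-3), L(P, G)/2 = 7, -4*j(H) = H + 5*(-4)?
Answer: 60370/49583 ≈ 1.2176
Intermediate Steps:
j(H) = 5 - H/4 (j(H) = -(H + 5*(-4))/4 = -(H - 20)/4 = -(-20 + H)/4 = 5 - H/4)
L(P, G) = 14 (L(P, G) = 2*7 = 14)
q(Z, c) = -20 + 3*Z/4 (q(Z, c) = -5 + (5 - Z/4)*(-3) = -5 + (-15 + 3*Z/4) = -20 + 3*Z/4)
-2415/(-1939) + q(-40, L(6, -6))/1790 = -2415/(-1939) + (-20 + (¾)*(-40))/1790 = -2415*(-1/1939) + (-20 - 30)*(1/1790) = 345/277 - 50*1/1790 = 345/277 - 5/179 = 60370/49583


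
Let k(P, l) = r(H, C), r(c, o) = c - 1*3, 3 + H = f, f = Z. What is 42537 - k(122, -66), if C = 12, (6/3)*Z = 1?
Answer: 85085/2 ≈ 42543.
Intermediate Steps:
Z = ½ (Z = (½)*1 = ½ ≈ 0.50000)
f = ½ ≈ 0.50000
H = -5/2 (H = -3 + ½ = -5/2 ≈ -2.5000)
r(c, o) = -3 + c (r(c, o) = c - 3 = -3 + c)
k(P, l) = -11/2 (k(P, l) = -3 - 5/2 = -11/2)
42537 - k(122, -66) = 42537 - 1*(-11/2) = 42537 + 11/2 = 85085/2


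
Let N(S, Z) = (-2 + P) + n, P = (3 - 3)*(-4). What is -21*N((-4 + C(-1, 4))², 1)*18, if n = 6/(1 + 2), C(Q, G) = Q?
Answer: 0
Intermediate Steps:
P = 0 (P = 0*(-4) = 0)
n = 2 (n = 6/3 = 6*(⅓) = 2)
N(S, Z) = 0 (N(S, Z) = (-2 + 0) + 2 = -2 + 2 = 0)
-21*N((-4 + C(-1, 4))², 1)*18 = -21*0*18 = 0*18 = 0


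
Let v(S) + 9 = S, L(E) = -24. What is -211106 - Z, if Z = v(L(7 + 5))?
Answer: -211073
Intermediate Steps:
v(S) = -9 + S
Z = -33 (Z = -9 - 24 = -33)
-211106 - Z = -211106 - 1*(-33) = -211106 + 33 = -211073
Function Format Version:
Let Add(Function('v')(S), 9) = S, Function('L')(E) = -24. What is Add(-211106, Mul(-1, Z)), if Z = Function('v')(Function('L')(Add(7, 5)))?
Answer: -211073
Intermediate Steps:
Function('v')(S) = Add(-9, S)
Z = -33 (Z = Add(-9, -24) = -33)
Add(-211106, Mul(-1, Z)) = Add(-211106, Mul(-1, -33)) = Add(-211106, 33) = -211073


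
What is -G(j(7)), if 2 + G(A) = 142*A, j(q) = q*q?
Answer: -6956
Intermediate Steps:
j(q) = q**2
G(A) = -2 + 142*A
-G(j(7)) = -(-2 + 142*7**2) = -(-2 + 142*49) = -(-2 + 6958) = -1*6956 = -6956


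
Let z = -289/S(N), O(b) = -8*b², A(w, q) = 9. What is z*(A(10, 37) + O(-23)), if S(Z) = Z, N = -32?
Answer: -1220447/32 ≈ -38139.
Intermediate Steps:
z = 289/32 (z = -289/(-32) = -289*(-1/32) = 289/32 ≈ 9.0313)
z*(A(10, 37) + O(-23)) = 289*(9 - 8*(-23)²)/32 = 289*(9 - 8*529)/32 = 289*(9 - 4232)/32 = (289/32)*(-4223) = -1220447/32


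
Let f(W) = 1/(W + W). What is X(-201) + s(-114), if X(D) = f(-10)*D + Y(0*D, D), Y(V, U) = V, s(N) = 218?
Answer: 4561/20 ≈ 228.05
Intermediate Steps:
f(W) = 1/(2*W)
X(D) = -D/20 (X(D) = ((½)/(-10))*D + 0*D = ((½)*(-⅒))*D + 0 = -D/20 + 0 = -D/20)
X(-201) + s(-114) = -1/20*(-201) + 218 = 201/20 + 218 = 4561/20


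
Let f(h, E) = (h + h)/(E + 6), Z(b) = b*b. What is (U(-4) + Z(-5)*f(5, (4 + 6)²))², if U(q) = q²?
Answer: 946729/2809 ≈ 337.03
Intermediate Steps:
Z(b) = b²
f(h, E) = 2*h/(6 + E) (f(h, E) = (2*h)/(6 + E) = 2*h/(6 + E))
(U(-4) + Z(-5)*f(5, (4 + 6)²))² = ((-4)² + (-5)²*(2*5/(6 + (4 + 6)²)))² = (16 + 25*(2*5/(6 + 10²)))² = (16 + 25*(2*5/(6 + 100)))² = (16 + 25*(2*5/106))² = (16 + 25*(2*5*(1/106)))² = (16 + 25*(5/53))² = (16 + 125/53)² = (973/53)² = 946729/2809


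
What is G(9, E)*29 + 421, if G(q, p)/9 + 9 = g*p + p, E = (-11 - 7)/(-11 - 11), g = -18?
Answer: -61141/11 ≈ -5558.3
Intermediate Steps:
E = 9/11 (E = -18/(-22) = -18*(-1/22) = 9/11 ≈ 0.81818)
G(q, p) = -81 - 153*p (G(q, p) = -81 + 9*(-18*p + p) = -81 + 9*(-17*p) = -81 - 153*p)
G(9, E)*29 + 421 = (-81 - 153*9/11)*29 + 421 = (-81 - 1377/11)*29 + 421 = -2268/11*29 + 421 = -65772/11 + 421 = -61141/11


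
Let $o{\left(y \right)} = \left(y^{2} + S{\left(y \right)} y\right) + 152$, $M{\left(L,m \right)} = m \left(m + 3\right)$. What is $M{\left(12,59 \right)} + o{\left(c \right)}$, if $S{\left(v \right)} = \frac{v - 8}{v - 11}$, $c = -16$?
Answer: $\frac{36466}{9} \approx 4051.8$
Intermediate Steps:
$M{\left(L,m \right)} = m \left(3 + m\right)$
$S{\left(v \right)} = \frac{-8 + v}{-11 + v}$
$o{\left(y \right)} = 152 + y^{2} + \frac{y \left(-8 + y\right)}{-11 + y}$ ($o{\left(y \right)} = \left(y^{2} + \frac{-8 + y}{-11 + y} y\right) + 152 = \left(y^{2} + \frac{y \left(-8 + y\right)}{-11 + y}\right) + 152 = 152 + y^{2} + \frac{y \left(-8 + y\right)}{-11 + y}$)
$M{\left(12,59 \right)} + o{\left(c \right)} = 59 \left(3 + 59\right) + \frac{- 16 \left(-8 - 16\right) + \left(-11 - 16\right) \left(152 + \left(-16\right)^{2}\right)}{-11 - 16} = 59 \cdot 62 + \frac{\left(-16\right) \left(-24\right) - 27 \left(152 + 256\right)}{-27} = 3658 - \frac{384 - 11016}{27} = 3658 - - \frac{3544}{9} = 3658 + \frac{3544}{9} = \frac{36466}{9}$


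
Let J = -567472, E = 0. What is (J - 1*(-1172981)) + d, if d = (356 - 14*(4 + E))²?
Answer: 695509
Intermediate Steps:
d = 90000 (d = (356 - 14*(4 + 0))² = (356 - 14*4)² = (356 - 56)² = 300² = 90000)
(J - 1*(-1172981)) + d = (-567472 - 1*(-1172981)) + 90000 = (-567472 + 1172981) + 90000 = 605509 + 90000 = 695509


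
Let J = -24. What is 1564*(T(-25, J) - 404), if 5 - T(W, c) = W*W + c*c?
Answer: -2502400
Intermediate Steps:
T(W, c) = 5 - W² - c² (T(W, c) = 5 - (W*W + c*c) = 5 - (W² + c²) = 5 + (-W² - c²) = 5 - W² - c²)
1564*(T(-25, J) - 404) = 1564*((5 - 1*(-25)² - 1*(-24)²) - 404) = 1564*((5 - 1*625 - 1*576) - 404) = 1564*((5 - 625 - 576) - 404) = 1564*(-1196 - 404) = 1564*(-1600) = -2502400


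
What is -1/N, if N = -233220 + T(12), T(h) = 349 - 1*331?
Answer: 1/233202 ≈ 4.2881e-6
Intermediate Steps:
T(h) = 18 (T(h) = 349 - 331 = 18)
N = -233202 (N = -233220 + 18 = -233202)
-1/N = -1/(-233202) = -1*(-1/233202) = 1/233202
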